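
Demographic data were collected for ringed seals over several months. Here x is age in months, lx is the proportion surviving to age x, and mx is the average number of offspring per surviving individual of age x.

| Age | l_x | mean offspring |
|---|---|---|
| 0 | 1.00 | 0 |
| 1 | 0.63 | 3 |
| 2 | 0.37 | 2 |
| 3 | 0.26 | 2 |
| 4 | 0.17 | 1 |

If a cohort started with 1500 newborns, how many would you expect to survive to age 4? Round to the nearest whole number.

Expected survivors = N0 · l_4 = 1500 × 0.17 = 255 → 255

255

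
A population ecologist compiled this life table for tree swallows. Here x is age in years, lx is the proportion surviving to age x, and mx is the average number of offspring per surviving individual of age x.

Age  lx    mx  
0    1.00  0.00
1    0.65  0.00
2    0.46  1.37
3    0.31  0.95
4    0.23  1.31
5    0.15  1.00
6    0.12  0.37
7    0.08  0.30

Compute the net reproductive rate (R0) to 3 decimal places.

lx·mx by age: 0, 0, 0.6302, 0.2945, 0.3013, 0.15, 0.0444, 0.024
R0 = Σ lx·mx = 1.4444 → 1.444

1.444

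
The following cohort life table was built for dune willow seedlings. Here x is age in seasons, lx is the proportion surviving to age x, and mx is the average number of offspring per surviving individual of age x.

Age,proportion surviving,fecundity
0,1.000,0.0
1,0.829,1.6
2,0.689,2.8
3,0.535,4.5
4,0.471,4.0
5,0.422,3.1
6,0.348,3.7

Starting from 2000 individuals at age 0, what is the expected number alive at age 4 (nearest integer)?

Expected survivors = N0 · l_4 = 2000 × 0.471 = 942 → 942

942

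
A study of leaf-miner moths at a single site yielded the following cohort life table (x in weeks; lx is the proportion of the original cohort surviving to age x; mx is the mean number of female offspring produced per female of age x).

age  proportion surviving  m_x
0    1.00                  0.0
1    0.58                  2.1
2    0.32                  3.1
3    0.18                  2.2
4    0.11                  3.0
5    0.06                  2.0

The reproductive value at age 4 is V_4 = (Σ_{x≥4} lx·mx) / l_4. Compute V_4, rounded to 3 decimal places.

lx·mx for x ≥ 4: 0.33, 0.12 → sum = 0.45
V_4 = 0.45 / l_4 = 0.45 / 0.11 = 4.090909… → 4.091

4.091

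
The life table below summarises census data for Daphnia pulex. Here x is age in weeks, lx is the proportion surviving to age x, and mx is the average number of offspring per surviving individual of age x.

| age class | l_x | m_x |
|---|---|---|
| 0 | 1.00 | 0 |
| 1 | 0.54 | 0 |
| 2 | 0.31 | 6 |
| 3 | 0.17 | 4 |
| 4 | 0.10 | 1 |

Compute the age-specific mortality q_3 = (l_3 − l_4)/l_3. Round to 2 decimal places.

0.41

q_3 = (l_3 − l_4) / l_3 = (0.17 − 0.1) / 0.17
     = 0.07 / 0.17 = 0.411765… → 0.41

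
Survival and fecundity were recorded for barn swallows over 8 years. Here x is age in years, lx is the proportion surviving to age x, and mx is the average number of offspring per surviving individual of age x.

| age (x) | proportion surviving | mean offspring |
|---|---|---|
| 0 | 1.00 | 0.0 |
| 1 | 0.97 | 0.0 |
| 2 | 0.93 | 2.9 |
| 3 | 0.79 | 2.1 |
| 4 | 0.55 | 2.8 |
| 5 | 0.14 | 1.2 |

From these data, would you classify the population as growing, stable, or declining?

R0 = Σ lx·mx = 0 + 0 + 2.697 + 1.659 + 1.54 + 0.168 = 6.064
R0 > 1, so the population is growing.

growing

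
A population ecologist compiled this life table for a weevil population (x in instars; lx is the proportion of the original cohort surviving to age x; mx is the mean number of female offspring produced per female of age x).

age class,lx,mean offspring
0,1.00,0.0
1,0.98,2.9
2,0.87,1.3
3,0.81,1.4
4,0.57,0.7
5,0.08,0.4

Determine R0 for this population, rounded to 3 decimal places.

lx·mx by age: 0, 2.842, 1.131, 1.134, 0.399, 0.032
R0 = Σ lx·mx = 5.538 → 5.538

5.538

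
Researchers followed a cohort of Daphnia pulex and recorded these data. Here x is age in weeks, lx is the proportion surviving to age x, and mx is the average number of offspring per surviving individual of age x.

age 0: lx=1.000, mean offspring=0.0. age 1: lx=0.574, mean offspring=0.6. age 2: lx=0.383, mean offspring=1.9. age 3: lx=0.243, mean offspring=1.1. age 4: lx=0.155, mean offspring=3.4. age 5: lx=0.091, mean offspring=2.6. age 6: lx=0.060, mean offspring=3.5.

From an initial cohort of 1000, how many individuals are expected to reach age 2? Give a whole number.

383

Expected survivors = N0 · l_2 = 1000 × 0.383 = 383 → 383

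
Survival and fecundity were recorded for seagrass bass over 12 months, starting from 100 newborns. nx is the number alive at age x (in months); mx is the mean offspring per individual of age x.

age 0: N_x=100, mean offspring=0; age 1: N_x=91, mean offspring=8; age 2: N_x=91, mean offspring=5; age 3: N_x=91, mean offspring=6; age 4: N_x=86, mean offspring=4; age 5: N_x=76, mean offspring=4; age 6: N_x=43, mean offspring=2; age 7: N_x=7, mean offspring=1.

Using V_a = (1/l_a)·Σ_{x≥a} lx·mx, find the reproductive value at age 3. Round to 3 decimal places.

14.143

lx = nx/n0 = nx/100: 1, 0.91, 0.91, 0.91, 0.86, 0.76, 0.43, 0.07
lx·mx for x ≥ 3: 5.46, 3.44, 3.04, 0.86, 0.07 → sum = 12.87
V_3 = 12.87 / l_3 = 12.87 / 0.91 = 14.142857… → 14.143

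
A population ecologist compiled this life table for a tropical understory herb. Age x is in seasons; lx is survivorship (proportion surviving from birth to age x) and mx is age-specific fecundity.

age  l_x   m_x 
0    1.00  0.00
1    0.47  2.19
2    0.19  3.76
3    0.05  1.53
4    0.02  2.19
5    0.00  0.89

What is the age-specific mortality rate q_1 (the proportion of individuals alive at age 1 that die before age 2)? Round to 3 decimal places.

q_1 = (l_1 − l_2) / l_1 = (0.47 − 0.19) / 0.47
     = 0.28 / 0.47 = 0.595745… → 0.596

0.596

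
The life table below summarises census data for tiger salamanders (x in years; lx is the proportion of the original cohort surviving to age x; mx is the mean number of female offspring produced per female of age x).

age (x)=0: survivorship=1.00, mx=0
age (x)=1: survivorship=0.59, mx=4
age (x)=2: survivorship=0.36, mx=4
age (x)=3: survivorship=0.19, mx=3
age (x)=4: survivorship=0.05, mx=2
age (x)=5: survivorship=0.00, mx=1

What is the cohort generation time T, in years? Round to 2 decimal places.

1.64

lx·mx: 0, 2.36, 1.44, 0.57, 0.1, 0 → R0 = 4.47
x·lx·mx: 0, 2.36, 2.88, 1.71, 0.4, 0 → Σ = 7.35
T = 7.35 / 4.47 = 1.644295… → 1.64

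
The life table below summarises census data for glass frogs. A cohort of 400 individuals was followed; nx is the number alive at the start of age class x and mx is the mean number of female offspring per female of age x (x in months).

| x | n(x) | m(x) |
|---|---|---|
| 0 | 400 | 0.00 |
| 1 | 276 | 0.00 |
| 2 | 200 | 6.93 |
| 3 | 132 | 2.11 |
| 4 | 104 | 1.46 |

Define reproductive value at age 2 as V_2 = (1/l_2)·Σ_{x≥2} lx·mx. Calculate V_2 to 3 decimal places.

9.082

lx = nx/n0 = nx/400: 1, 0.69, 0.5, 0.33, 0.26
lx·mx for x ≥ 2: 3.465, 0.6963, 0.3796 → sum = 4.5409
V_2 = 4.5409 / l_2 = 4.5409 / 0.5 = 9.0818 → 9.082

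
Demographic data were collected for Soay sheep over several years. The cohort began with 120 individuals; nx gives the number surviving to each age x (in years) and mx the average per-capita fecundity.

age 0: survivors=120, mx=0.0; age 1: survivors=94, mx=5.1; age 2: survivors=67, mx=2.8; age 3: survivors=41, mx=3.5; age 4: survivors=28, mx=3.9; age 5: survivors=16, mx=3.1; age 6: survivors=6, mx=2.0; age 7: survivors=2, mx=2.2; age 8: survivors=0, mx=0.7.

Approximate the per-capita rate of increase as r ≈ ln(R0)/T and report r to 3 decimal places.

1.001

lx = nx/n0 = nx/120: 1, 0.78333…, 0.55833…, 0.34167…, 0.23333…, 0.13333…, 0.05, 0.01667…, 0
R0 = Σ lx·mx = 0 + 3.995… + 1.56333… + 1.19583… + 0.91… + 0.41333… + 0.1 + 0.03667… + 0 = 8.214167…
Σ x·lx·mx = 17.2725…; T = 17.2725…/8.214167… = 2.10277…
r ≈ ln(R0)/T = ln(8.214167…)/2.10277… = 1.00147… → 1.001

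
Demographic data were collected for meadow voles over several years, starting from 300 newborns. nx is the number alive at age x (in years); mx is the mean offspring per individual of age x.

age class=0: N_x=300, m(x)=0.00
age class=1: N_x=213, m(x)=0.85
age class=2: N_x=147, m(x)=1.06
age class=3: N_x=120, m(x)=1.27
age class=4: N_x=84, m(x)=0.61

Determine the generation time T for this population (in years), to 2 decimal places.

lx = nx/n0 = nx/300: 1, 0.71, 0.49, 0.4, 0.28
lx·mx: 0, 0.6035, 0.5194, 0.508, 0.1708 → R0 = 1.8017
x·lx·mx: 0, 0.6035, 1.0388, 1.524, 0.6832 → Σ = 3.8495
T = 3.8495 / 1.8017 = 2.136593… → 2.14

2.14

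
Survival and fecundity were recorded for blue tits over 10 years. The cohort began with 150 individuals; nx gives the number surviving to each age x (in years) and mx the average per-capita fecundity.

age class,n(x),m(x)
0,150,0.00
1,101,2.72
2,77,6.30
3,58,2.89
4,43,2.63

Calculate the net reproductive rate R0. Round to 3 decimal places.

6.937

lx = nx/n0 = nx/150: 1, 0.67333…, 0.51333…, 0.38667…, 0.28667…
lx·mx by age: 0, 1.831467…, 3.234…, 1.117467…, 0.753933…
R0 = Σ lx·mx = 6.936867… → 6.937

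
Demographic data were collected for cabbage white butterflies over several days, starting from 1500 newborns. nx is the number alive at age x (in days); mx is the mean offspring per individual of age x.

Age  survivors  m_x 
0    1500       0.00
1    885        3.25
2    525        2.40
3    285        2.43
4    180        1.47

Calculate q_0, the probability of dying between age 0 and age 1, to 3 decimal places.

lx = nx/n0 = nx/1500: 1, 0.59, 0.35, 0.19, 0.12
q_0 = (l_0 − l_1) / l_0 = (1 − 0.59) / 1
     = 0.41 / 1 = 0.41 → 0.410

0.410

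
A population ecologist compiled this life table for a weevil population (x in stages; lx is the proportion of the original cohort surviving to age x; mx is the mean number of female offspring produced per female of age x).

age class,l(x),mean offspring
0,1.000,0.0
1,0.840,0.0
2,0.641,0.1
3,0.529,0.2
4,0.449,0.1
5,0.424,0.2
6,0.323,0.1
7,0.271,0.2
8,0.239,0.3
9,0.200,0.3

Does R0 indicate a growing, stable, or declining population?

declining

R0 = Σ lx·mx = 0 + 0 + 0.0641 + 0.1058 + 0.0449 + 0.0848 + 0.0323 + 0.0542 + 0.0717 + 0.06 = 0.5178
R0 < 1, so the population is declining.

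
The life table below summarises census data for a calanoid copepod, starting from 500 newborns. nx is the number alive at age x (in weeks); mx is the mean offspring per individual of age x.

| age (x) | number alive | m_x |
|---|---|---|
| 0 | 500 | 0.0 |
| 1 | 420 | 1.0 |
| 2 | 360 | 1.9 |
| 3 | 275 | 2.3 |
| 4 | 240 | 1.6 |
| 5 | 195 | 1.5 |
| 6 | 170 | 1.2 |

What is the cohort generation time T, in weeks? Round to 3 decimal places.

3.022

lx = nx/n0 = nx/500: 1, 0.84, 0.72, 0.55, 0.48, 0.39, 0.34
lx·mx: 0, 0.84, 1.368, 1.265, 0.768, 0.585, 0.408 → R0 = 5.234
x·lx·mx: 0, 0.84, 2.736, 3.795, 3.072, 2.925, 2.448 → Σ = 15.816
T = 15.816 / 5.234 = 3.021781… → 3.022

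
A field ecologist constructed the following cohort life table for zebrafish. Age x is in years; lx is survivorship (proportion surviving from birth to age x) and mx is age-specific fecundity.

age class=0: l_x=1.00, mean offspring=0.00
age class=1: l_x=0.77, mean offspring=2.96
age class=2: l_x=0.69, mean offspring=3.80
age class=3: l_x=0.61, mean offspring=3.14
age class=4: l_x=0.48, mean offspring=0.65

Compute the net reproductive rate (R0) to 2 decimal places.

7.13

lx·mx by age: 0, 2.2792, 2.622, 1.9154, 0.312
R0 = Σ lx·mx = 7.1286 → 7.13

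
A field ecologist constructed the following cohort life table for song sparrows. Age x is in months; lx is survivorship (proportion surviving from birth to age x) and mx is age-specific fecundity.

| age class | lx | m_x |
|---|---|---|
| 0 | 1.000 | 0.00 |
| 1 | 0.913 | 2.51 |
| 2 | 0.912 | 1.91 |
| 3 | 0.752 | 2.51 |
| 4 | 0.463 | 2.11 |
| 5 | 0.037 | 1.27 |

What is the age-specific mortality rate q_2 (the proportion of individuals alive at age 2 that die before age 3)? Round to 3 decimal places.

q_2 = (l_2 − l_3) / l_2 = (0.912 − 0.752) / 0.912
     = 0.16 / 0.912 = 0.175439… → 0.175

0.175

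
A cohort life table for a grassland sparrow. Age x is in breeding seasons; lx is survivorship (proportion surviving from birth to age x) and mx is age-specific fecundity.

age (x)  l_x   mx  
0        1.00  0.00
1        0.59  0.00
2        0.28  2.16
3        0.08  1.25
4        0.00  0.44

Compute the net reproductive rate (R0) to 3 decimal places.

lx·mx by age: 0, 0, 0.6048, 0.1, 0
R0 = Σ lx·mx = 0.7048 → 0.705

0.705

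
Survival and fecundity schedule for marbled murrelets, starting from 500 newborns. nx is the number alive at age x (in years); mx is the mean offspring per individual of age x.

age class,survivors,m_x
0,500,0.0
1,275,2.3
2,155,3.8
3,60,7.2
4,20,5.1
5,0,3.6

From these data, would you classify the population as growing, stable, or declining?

lx = nx/n0 = nx/500: 1, 0.55, 0.31, 0.12, 0.04, 0
R0 = Σ lx·mx = 0 + 1.265 + 1.178 + 0.864 + 0.204 + 0 = 3.511
R0 > 1, so the population is growing.

growing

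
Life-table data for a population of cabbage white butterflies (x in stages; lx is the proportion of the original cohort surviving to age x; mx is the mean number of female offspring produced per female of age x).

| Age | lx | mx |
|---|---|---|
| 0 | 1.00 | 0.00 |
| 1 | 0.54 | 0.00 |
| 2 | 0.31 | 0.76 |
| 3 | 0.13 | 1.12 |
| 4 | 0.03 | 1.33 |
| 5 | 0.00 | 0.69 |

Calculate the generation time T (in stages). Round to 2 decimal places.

2.54

lx·mx: 0, 0, 0.2356, 0.1456, 0.0399, 0 → R0 = 0.4211
x·lx·mx: 0, 0, 0.4712, 0.4368, 0.1596, 0 → Σ = 1.0676
T = 1.0676 / 0.4211 = 2.535265… → 2.54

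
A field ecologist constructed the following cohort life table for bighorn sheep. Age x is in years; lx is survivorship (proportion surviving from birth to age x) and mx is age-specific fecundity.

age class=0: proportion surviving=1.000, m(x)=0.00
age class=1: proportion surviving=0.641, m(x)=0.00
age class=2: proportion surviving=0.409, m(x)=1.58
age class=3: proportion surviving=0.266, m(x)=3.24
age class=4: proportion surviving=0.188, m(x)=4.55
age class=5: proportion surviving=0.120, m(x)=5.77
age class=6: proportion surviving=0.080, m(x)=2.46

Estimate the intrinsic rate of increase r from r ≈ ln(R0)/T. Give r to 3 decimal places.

0.321

R0 = Σ lx·mx = 0 + 0 + 0.64622 + 0.86184 + 0.8554 + 0.6924 + 0.1968 = 3.25266
Σ x·lx·mx = 11.94236; T = 11.94236/3.25266 = 3.67157…
r ≈ ln(R0)/T = ln(3.25266)/3.67157… = 0.32125… → 0.321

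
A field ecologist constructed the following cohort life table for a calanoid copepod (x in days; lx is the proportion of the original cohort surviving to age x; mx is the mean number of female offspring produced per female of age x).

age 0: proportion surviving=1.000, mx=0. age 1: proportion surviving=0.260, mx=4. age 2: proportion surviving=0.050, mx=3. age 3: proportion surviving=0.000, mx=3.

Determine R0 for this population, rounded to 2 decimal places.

lx·mx by age: 0, 1.04, 0.15, 0
R0 = Σ lx·mx = 1.19 → 1.19

1.19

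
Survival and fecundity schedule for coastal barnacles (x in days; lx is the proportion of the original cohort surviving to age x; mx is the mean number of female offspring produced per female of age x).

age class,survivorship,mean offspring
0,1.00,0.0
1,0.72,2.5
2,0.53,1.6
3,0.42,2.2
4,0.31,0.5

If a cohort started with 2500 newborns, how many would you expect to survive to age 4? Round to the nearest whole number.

Expected survivors = N0 · l_4 = 2500 × 0.31 = 775 → 775

775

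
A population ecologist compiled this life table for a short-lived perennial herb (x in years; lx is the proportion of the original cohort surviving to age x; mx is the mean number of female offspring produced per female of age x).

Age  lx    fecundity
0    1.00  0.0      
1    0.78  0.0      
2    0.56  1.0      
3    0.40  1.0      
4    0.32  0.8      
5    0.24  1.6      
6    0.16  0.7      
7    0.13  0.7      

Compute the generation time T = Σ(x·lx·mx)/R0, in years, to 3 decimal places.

3.646

lx·mx: 0, 0, 0.56, 0.4, 0.256, 0.384, 0.112, 0.091 → R0 = 1.803
x·lx·mx: 0, 0, 1.12, 1.2, 1.024, 1.92, 0.672, 0.637 → Σ = 6.573
T = 6.573 / 1.803 = 3.645591… → 3.646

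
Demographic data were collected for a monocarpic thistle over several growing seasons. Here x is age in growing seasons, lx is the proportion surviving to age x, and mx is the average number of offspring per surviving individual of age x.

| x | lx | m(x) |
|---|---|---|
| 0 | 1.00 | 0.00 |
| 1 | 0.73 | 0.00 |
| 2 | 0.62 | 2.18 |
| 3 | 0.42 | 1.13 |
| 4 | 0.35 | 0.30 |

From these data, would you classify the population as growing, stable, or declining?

growing

R0 = Σ lx·mx = 0 + 0 + 1.3516 + 0.4746 + 0.105 = 1.9312
R0 > 1, so the population is growing.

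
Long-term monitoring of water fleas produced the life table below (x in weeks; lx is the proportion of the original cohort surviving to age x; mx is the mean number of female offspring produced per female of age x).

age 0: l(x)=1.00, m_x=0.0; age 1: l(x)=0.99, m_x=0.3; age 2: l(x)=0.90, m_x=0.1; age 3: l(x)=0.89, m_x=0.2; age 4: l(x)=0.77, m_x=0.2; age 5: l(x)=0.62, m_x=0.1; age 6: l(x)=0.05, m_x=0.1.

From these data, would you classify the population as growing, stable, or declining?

declining

R0 = Σ lx·mx = 0 + 0.297 + 0.09 + 0.178 + 0.154 + 0.062 + 0.005 = 0.786
R0 < 1, so the population is declining.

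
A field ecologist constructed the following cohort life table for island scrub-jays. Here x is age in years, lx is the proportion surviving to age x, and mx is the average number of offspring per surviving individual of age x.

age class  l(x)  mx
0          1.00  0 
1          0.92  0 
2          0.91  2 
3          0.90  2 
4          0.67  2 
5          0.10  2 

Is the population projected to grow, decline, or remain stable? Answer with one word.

growing

R0 = Σ lx·mx = 0 + 0 + 1.82 + 1.8 + 1.34 + 0.2 = 5.16
R0 > 1, so the population is growing.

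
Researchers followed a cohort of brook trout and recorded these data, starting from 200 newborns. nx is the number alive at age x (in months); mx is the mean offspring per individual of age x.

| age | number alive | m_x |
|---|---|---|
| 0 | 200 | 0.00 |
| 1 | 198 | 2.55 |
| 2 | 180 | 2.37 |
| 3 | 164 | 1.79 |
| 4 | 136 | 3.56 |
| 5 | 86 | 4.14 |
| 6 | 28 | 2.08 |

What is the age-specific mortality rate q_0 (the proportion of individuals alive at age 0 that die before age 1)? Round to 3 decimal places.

lx = nx/n0 = nx/200: 1, 0.99, 0.9, 0.82, 0.68, 0.43, 0.14
q_0 = (l_0 − l_1) / l_0 = (1 − 0.99) / 1
     = 0.01 / 1 = 0.01 → 0.010

0.010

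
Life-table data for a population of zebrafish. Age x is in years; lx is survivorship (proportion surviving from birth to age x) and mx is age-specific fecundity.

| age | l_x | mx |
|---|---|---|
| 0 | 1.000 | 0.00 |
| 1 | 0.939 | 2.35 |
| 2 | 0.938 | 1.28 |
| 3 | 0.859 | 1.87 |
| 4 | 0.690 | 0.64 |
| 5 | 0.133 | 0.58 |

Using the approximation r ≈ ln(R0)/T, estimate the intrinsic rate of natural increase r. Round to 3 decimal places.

R0 = Σ lx·mx = 0 + 2.20665 + 1.20064 + 1.60633 + 0.4416 + 0.07714 = 5.53236
Σ x·lx·mx = 11.57902; T = 11.57902/5.53236 = 2.09296…
r ≈ ln(R0)/T = ln(5.53236)/2.09296… = 0.81732… → 0.817

0.817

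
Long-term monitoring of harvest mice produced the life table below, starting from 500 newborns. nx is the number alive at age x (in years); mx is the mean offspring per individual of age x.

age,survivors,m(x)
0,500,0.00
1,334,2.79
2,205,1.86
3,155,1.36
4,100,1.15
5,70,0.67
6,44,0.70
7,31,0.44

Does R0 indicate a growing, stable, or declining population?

lx = nx/n0 = nx/500: 1, 0.668, 0.41, 0.31, 0.2, 0.14, 0.088, 0.062
R0 = Σ lx·mx = 0 + 1.86372 + 0.7626 + 0.4216 + 0.23 + 0.0938 + 0.0616 + 0.02728 = 3.4606
R0 > 1, so the population is growing.

growing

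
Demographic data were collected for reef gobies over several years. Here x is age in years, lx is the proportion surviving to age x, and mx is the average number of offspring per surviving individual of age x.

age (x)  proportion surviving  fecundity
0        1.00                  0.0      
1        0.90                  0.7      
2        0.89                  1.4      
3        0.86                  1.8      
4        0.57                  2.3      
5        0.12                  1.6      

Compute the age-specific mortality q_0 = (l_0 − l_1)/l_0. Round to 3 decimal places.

0.100

q_0 = (l_0 − l_1) / l_0 = (1 − 0.9) / 1
     = 0.1 / 1 = 0.1 → 0.100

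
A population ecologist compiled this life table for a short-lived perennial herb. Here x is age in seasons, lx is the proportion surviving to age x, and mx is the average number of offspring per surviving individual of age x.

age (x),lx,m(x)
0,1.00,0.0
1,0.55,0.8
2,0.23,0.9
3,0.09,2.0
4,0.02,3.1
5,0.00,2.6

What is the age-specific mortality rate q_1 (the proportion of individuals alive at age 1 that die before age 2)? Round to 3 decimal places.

q_1 = (l_1 − l_2) / l_1 = (0.55 − 0.23) / 0.55
     = 0.32 / 0.55 = 0.581818… → 0.582

0.582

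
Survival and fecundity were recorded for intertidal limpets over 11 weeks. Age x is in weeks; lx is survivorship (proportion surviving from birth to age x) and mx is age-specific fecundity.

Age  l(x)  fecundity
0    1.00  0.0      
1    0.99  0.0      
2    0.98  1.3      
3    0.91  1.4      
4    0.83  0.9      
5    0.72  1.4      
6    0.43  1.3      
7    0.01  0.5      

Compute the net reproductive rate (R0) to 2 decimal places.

4.87

lx·mx by age: 0, 0, 1.274, 1.274, 0.747, 1.008, 0.559, 0.005
R0 = Σ lx·mx = 4.867 → 4.87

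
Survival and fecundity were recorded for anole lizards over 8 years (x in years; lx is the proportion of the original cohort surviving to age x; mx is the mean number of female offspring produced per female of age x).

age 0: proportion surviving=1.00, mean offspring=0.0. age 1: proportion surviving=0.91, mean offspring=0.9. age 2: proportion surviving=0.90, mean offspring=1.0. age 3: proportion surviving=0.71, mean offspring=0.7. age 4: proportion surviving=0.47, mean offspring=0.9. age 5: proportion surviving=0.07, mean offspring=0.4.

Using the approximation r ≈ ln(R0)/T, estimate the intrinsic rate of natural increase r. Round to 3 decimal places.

0.440

R0 = Σ lx·mx = 0 + 0.819 + 0.9 + 0.497 + 0.423 + 0.028 = 2.667
Σ x·lx·mx = 5.942; T = 5.942/2.667 = 2.22797…
r ≈ ln(R0)/T = ln(2.667)/2.22797… = 0.44029… → 0.440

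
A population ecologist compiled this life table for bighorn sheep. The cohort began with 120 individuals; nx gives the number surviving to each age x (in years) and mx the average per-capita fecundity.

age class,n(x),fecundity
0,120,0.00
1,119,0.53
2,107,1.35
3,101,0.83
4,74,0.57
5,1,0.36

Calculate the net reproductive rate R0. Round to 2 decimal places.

2.78

lx = nx/n0 = nx/120: 1, 0.99167…, 0.89167…, 0.84167…, 0.61667…, 0.00833…
lx·mx by age: 0, 0.525583…, 1.20375…, 0.698583…, 0.3515…, 0.003…
R0 = Σ lx·mx = 2.782417… → 2.78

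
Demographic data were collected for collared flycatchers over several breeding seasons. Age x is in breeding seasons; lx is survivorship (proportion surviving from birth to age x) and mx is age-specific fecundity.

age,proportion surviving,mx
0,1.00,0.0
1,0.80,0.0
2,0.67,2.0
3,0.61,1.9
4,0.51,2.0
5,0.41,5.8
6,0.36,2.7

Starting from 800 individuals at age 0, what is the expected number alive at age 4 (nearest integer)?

408

Expected survivors = N0 · l_4 = 800 × 0.51 = 408 → 408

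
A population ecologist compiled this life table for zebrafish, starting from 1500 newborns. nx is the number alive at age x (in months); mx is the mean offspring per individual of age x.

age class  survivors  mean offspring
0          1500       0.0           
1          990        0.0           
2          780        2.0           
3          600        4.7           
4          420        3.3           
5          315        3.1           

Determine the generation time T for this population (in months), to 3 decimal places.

lx = nx/n0 = nx/1500: 1, 0.66, 0.52, 0.4, 0.28, 0.21
lx·mx: 0, 0, 1.04, 1.88, 0.924, 0.651 → R0 = 4.495
x·lx·mx: 0, 0, 2.08, 5.64, 3.696, 3.255 → Σ = 14.671
T = 14.671 / 4.495 = 3.263849… → 3.264

3.264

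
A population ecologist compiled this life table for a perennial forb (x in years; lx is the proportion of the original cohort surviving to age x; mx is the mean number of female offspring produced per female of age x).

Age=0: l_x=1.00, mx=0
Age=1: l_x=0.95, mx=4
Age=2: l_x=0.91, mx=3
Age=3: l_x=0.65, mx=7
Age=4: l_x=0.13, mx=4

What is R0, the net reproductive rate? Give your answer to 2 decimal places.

11.60

lx·mx by age: 0, 3.8, 2.73, 4.55, 0.52
R0 = Σ lx·mx = 11.6 → 11.60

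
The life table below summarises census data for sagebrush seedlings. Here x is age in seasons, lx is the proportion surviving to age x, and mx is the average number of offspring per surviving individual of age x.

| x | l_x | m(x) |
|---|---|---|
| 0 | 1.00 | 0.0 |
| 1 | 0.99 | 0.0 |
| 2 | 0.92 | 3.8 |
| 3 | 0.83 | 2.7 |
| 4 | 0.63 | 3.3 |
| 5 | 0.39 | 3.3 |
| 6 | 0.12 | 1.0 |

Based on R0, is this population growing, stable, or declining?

R0 = Σ lx·mx = 0 + 0 + 3.496 + 2.241 + 2.079 + 1.287 + 0.12 = 9.223
R0 > 1, so the population is growing.

growing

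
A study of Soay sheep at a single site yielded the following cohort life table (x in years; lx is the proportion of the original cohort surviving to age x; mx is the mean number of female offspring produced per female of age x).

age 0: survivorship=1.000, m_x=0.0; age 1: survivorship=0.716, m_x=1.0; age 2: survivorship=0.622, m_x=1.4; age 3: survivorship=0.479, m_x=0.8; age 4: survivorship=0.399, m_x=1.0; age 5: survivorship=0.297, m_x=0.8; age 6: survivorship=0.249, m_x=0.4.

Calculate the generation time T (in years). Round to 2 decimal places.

lx·mx: 0, 0.716, 0.8708, 0.3832, 0.399, 0.2376, 0.0996 → R0 = 2.7062
x·lx·mx: 0, 0.716, 1.7416, 1.1496, 1.596, 1.188, 0.5976 → Σ = 6.9888
T = 6.9888 / 2.7062 = 2.582514… → 2.58

2.58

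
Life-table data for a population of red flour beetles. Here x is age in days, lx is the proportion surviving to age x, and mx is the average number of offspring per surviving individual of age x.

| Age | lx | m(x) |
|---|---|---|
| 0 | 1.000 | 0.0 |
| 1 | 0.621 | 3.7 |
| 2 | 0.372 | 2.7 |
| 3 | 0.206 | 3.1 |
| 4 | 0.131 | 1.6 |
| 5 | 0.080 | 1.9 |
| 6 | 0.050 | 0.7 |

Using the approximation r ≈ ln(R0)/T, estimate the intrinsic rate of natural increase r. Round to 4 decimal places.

R0 = Σ lx·mx = 0 + 2.2977 + 1.0044 + 0.6386 + 0.2096 + 0.152 + 0.035 = 4.3373
Σ x·lx·mx = 8.0307; T = 8.0307/4.3373 = 1.85154…
r ≈ ln(R0)/T = ln(4.3373)/1.85154… = 0.792448… → 0.7924

0.7924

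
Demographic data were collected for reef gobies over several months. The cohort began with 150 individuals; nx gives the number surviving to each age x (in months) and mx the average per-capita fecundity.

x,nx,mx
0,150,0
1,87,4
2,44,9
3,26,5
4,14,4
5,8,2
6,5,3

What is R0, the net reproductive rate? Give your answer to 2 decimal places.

6.41

lx = nx/n0 = nx/150: 1, 0.58, 0.29333…, 0.17333…, 0.09333…, 0.05333…, 0.03333…
lx·mx by age: 0, 2.32, 2.64…, 0.866667…, 0.373333…, 0.106667…, 0.1…
R0 = Σ lx·mx = 6.406667… → 6.41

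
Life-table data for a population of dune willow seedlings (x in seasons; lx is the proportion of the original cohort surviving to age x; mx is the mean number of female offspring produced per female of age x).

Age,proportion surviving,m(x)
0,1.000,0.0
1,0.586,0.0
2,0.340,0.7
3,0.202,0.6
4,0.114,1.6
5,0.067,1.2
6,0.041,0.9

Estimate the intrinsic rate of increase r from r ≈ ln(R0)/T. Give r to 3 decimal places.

-0.125

R0 = Σ lx·mx = 0 + 0 + 0.238 + 0.1212 + 0.1824 + 0.0804 + 0.0369 = 0.6589
Σ x·lx·mx = 2.1926; T = 2.1926/0.6589 = 3.32767…
r ≈ ln(R0)/T = ln(0.6589)/3.32767… = -0.12537… → -0.125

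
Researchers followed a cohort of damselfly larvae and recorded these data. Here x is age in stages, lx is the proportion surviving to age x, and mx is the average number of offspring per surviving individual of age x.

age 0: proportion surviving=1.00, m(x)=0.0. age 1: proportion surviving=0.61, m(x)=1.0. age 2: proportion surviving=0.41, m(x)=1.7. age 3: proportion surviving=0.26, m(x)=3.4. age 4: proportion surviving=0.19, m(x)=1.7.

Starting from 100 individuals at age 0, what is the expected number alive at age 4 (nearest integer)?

19

Expected survivors = N0 · l_4 = 100 × 0.19 = 19 → 19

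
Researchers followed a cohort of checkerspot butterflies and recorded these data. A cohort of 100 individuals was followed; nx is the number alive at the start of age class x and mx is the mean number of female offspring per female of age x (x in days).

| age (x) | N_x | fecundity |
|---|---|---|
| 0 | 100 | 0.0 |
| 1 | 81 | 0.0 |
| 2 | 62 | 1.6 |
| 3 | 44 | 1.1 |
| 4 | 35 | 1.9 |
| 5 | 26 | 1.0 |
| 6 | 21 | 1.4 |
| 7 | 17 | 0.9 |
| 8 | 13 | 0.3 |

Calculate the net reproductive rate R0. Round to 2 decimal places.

lx = nx/n0 = nx/100: 1, 0.81, 0.62, 0.44, 0.35, 0.26, 0.21, 0.17, 0.13
lx·mx by age: 0, 0, 0.992, 0.484, 0.665, 0.26, 0.294, 0.153, 0.039
R0 = Σ lx·mx = 2.887 → 2.89

2.89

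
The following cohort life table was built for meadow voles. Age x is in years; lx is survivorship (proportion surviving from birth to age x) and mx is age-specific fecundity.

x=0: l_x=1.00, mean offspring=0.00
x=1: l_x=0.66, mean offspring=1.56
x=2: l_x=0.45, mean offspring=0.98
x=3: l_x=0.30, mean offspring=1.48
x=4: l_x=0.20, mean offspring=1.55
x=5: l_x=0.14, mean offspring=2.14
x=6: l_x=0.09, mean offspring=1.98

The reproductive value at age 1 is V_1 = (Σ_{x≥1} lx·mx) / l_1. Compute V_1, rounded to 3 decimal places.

lx·mx for x ≥ 1: 1.0296, 0.441, 0.444, 0.31, 0.2996, 0.1782 → sum = 2.7024
V_1 = 2.7024 / l_1 = 2.7024 / 0.66 = 4.094545… → 4.095

4.095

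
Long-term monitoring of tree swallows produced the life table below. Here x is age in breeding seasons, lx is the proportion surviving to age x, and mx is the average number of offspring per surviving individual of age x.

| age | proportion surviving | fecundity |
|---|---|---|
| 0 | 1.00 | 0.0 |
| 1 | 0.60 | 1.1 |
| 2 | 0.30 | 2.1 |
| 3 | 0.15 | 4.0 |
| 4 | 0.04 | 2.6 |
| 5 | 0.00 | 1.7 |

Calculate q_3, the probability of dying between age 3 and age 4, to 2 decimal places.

0.73

q_3 = (l_3 − l_4) / l_3 = (0.15 − 0.04) / 0.15
     = 0.11 / 0.15 = 0.733333… → 0.73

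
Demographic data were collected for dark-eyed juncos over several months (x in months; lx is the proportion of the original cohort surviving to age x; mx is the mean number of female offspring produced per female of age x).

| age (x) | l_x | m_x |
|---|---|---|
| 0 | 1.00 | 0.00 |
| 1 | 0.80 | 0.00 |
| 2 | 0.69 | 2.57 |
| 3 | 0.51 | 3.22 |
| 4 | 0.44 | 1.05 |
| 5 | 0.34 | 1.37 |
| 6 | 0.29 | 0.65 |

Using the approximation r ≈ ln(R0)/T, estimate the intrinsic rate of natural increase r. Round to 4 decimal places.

0.4969

R0 = Σ lx·mx = 0 + 0 + 1.7733 + 1.6422 + 0.462 + 0.4658 + 0.1885 = 4.5318
Σ x·lx·mx = 13.7812; T = 13.7812/4.5318 = 3.041…
r ≈ ln(R0)/T = ln(4.5318)/3.041… = 0.496915… → 0.4969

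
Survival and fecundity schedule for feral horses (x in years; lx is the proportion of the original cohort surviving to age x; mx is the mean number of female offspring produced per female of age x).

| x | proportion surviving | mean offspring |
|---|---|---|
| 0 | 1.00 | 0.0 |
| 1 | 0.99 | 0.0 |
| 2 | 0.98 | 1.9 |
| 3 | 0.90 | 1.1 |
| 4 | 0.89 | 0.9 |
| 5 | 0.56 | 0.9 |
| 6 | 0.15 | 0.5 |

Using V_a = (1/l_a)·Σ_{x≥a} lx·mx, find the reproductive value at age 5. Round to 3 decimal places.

lx·mx for x ≥ 5: 0.504, 0.075 → sum = 0.579
V_5 = 0.579 / l_5 = 0.579 / 0.56 = 1.033929… → 1.034

1.034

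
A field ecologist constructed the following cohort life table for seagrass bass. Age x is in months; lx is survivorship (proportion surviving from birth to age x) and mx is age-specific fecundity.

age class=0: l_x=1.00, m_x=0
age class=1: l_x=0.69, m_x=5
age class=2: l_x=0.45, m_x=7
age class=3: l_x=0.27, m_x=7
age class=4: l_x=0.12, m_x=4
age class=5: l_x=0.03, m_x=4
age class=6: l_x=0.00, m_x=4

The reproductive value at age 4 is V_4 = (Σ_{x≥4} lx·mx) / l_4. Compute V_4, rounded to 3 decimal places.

5.000

lx·mx for x ≥ 4: 0.48, 0.12, 0 → sum = 0.6
V_4 = 0.6 / l_4 = 0.6 / 0.12 = 5 → 5.000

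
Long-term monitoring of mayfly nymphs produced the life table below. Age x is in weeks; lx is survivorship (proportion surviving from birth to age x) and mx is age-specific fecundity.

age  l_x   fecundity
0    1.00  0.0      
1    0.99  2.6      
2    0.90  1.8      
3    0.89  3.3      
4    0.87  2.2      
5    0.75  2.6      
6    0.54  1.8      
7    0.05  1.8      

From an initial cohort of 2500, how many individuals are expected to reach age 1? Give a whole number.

Expected survivors = N0 · l_1 = 2500 × 0.99 = 2475 → 2475

2475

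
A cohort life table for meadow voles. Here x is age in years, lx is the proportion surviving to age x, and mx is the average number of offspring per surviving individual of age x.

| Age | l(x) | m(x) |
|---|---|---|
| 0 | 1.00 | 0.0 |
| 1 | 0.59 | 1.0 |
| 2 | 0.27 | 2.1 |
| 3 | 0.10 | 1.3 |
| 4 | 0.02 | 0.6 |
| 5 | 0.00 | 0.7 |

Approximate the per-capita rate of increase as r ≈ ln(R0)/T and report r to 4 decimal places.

R0 = Σ lx·mx = 0 + 0.59 + 0.567 + 0.13 + 0.012 + 0 = 1.299
Σ x·lx·mx = 2.162; T = 2.162/1.299 = 1.66436…
r ≈ ln(R0)/T = ln(1.299)/1.66436… = 0.157175… → 0.1572

0.1572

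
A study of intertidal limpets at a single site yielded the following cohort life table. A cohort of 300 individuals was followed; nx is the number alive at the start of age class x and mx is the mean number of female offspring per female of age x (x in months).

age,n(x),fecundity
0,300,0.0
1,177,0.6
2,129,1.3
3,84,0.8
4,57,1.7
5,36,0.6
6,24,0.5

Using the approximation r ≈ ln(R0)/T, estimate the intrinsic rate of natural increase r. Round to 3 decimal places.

0.176

lx = nx/n0 = nx/300: 1, 0.59, 0.43, 0.28, 0.19, 0.12, 0.08
R0 = Σ lx·mx = 0 + 0.354 + 0.559 + 0.224 + 0.323 + 0.072 + 0.04 = 1.572
Σ x·lx·mx = 4.036; T = 4.036/1.572 = 2.56743…
r ≈ ln(R0)/T = ln(1.572)/2.56743… = 0.17619… → 0.176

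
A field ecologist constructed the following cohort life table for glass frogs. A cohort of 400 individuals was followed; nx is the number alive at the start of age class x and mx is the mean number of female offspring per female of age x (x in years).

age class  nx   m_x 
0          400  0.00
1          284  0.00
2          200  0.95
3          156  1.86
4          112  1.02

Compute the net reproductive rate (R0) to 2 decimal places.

1.49

lx = nx/n0 = nx/400: 1, 0.71, 0.5, 0.39, 0.28
lx·mx by age: 0, 0, 0.475, 0.7254, 0.2856
R0 = Σ lx·mx = 1.486 → 1.49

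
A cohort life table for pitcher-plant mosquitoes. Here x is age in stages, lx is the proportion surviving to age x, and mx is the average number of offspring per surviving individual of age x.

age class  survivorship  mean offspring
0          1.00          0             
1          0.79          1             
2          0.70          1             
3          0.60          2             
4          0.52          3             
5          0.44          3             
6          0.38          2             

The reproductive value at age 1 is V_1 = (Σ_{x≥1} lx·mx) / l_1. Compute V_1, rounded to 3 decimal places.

8.013

lx·mx for x ≥ 1: 0.79, 0.7, 1.2, 1.56, 1.32, 0.76 → sum = 6.33
V_1 = 6.33 / l_1 = 6.33 / 0.79 = 8.012658… → 8.013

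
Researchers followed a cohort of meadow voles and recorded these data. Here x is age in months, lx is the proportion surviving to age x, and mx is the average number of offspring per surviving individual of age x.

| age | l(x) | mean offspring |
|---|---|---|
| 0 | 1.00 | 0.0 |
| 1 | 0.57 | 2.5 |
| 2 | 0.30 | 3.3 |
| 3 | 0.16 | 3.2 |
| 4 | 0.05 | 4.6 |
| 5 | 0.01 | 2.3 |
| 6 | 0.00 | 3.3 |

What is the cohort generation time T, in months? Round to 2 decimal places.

lx·mx: 0, 1.425, 0.99, 0.512, 0.23, 0.023, 0 → R0 = 3.18
x·lx·mx: 0, 1.425, 1.98, 1.536, 0.92, 0.115, 0 → Σ = 5.976
T = 5.976 / 3.18 = 1.879245… → 1.88

1.88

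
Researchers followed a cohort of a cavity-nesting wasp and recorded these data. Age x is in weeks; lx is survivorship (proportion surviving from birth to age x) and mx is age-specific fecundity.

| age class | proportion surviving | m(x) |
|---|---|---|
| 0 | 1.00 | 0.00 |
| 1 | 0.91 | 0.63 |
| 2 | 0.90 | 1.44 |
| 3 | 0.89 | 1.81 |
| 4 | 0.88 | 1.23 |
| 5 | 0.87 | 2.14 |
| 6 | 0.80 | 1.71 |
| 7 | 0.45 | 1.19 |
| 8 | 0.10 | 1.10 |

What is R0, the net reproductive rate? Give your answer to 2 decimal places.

8.44

lx·mx by age: 0, 0.5733, 1.296, 1.6109, 1.0824, 1.8618, 1.368, 0.5355, 0.11
R0 = Σ lx·mx = 8.4379 → 8.44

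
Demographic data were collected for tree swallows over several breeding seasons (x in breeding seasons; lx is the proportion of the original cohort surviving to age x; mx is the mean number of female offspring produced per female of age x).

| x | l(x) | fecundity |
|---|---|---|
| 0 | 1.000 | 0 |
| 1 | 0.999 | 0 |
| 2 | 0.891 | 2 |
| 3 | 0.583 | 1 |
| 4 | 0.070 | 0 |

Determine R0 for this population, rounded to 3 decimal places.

lx·mx by age: 0, 0, 1.782, 0.583, 0
R0 = Σ lx·mx = 2.365 → 2.365

2.365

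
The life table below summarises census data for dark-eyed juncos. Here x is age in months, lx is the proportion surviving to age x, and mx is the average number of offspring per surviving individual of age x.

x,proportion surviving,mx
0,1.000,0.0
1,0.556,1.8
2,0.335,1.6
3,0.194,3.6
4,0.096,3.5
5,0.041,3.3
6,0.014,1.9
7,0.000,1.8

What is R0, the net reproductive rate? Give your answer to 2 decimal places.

lx·mx by age: 0, 1.0008, 0.536, 0.6984, 0.336, 0.1353, 0.0266, 0
R0 = Σ lx·mx = 2.7331 → 2.73

2.73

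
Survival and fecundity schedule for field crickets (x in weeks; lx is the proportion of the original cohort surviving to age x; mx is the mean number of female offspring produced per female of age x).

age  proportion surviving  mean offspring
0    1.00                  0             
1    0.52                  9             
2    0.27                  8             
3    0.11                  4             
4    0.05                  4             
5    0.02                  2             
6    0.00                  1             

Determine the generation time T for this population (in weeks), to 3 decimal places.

1.505

lx·mx: 0, 4.68, 2.16, 0.44, 0.2, 0.04, 0 → R0 = 7.52
x·lx·mx: 0, 4.68, 4.32, 1.32, 0.8, 0.2, 0 → Σ = 11.32
T = 11.32 / 7.52 = 1.505319… → 1.505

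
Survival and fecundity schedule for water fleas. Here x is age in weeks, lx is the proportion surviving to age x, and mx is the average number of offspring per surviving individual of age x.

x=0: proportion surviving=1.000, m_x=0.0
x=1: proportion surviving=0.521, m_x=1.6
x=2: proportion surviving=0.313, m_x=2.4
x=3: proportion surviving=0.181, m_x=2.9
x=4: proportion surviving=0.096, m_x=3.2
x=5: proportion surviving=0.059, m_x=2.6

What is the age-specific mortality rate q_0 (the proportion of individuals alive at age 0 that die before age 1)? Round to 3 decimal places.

0.479

q_0 = (l_0 − l_1) / l_0 = (1 − 0.521) / 1
     = 0.479 / 1 = 0.479 → 0.479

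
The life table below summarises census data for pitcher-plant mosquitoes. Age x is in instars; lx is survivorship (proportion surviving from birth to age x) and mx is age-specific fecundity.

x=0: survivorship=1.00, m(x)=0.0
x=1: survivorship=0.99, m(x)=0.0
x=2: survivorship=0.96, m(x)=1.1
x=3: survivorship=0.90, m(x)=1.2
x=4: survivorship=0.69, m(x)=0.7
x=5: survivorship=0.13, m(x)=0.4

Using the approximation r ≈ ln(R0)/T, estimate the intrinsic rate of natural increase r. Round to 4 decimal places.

R0 = Σ lx·mx = 0 + 0 + 1.056 + 1.08 + 0.483 + 0.052 = 2.671
Σ x·lx·mx = 7.544; T = 7.544/2.671 = 2.82441…
r ≈ ln(R0)/T = ln(2.671)/2.82441… = 0.347844… → 0.3478

0.3478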